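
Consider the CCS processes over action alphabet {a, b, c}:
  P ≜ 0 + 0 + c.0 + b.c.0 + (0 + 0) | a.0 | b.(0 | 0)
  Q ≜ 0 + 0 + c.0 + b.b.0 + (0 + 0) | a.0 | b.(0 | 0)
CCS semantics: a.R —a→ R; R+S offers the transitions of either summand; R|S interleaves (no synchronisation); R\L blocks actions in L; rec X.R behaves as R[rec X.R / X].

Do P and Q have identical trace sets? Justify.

traces(P) ≠ traces(Q) — witness ⟨bc⟩

LTS(P): 6 reachable states
  s0 = 0 + 0 + c.0 + b.c.0 + (0 + 0) | a.0 | b.(0 | 0) has moves =a=> s1, =b=> s2, =b=> s3, =c=> s4
  s1 = (0 + 0) | 0 | b.(0 | 0) has moves =b=> s5
  s2 = (0 + 0) | a.0 | (0 | 0) has moves =a=> s5
  s3 = c.0 has moves =c=> s4
  s4 = 0 has moves ∅
  s5 = (0 + 0) | 0 | (0 | 0) has moves ∅
LTS(Q): 6 reachable states
  t0 = 0 + 0 + c.0 + b.b.0 + (0 + 0) | a.0 | b.(0 | 0) has moves =a=> t1, =b=> t2, =b=> t3, =c=> t4
  t1 = (0 + 0) | 0 | b.(0 | 0) has moves =b=> t5
  t2 = (0 + 0) | a.0 | (0 | 0) has moves =a=> t5
  t3 = b.0 has moves =b=> t4
  t4 = 0 has moves ∅
  t5 = (0 + 0) | 0 | (0 | 0) has moves ∅
Run σ = ⟨bc⟩ on P: start {s0}
  step 1 (b): {s2, s3}
  step 2 (c): {s4}
  — P admits the full trace.
Run σ = ⟨bc⟩ on Q: start {t0}
  step 1 (b): {t2, t3}
  step 2 (c): ∅ (Q stuck)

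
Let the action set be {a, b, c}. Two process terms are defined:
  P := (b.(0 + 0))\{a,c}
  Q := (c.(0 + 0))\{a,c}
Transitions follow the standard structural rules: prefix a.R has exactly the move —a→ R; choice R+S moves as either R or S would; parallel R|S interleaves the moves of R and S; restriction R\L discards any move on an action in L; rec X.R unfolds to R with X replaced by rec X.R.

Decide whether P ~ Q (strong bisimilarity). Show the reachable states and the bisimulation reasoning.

P ≁ Q

LTS(P): 2 reachable states
  s0 = (b.(0 + 0))\{a,c} has moves ··b··> s1
  s1 = (0 + 0)\{a,c} has moves ·
LTS(Q): 1 reachable states
  t0 = (c.(0 + 0))\{a,c} has moves ·
Bisimilarity quotient blocks:
  B0 = {s0}
  B1 = {s1, t0}
s0 ∈ B0, t0 ∈ B1 → different blocks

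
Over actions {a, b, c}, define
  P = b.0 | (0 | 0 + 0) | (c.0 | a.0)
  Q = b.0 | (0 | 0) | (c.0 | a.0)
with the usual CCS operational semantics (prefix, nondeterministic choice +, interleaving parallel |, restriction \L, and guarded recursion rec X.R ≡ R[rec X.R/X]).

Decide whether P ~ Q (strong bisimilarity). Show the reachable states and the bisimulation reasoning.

Reachable graph of P (8 states):
  s0 = b.0 | (0 | 0 + 0) | (c.0 | a.0) has moves --a--▸ s1, --b--▸ s2, --c--▸ s3
  s1 = b.0 | (0 | 0 + 0) | (c.0 | 0) has moves --b--▸ s4, --c--▸ s5
  s2 = 0 | (0 | 0 + 0) | (c.0 | a.0) has moves --a--▸ s4, --c--▸ s6
  s3 = b.0 | (0 | 0 + 0) | (0 | a.0) has moves --a--▸ s5, --b--▸ s6
  s4 = 0 | (0 | 0 + 0) | (c.0 | 0) has moves --c--▸ s7
  s5 = b.0 | (0 | 0 + 0) | (0 | 0) has moves --b--▸ s7
  s6 = 0 | (0 | 0 + 0) | (0 | a.0) has moves --a--▸ s7
  s7 = 0 | (0 | 0 + 0) | (0 | 0) has moves deadlocked
Reachable graph of Q (8 states):
  t0 = b.0 | (0 | 0) | (c.0 | a.0) has moves --a--▸ t1, --b--▸ t2, --c--▸ t3
  t1 = b.0 | (0 | 0) | (c.0 | 0) has moves --b--▸ t4, --c--▸ t5
  t2 = 0 | (0 | 0) | (c.0 | a.0) has moves --a--▸ t4, --c--▸ t6
  t3 = b.0 | (0 | 0) | (0 | a.0) has moves --a--▸ t5, --b--▸ t6
  t4 = 0 | (0 | 0) | (c.0 | 0) has moves --c--▸ t7
  t5 = b.0 | (0 | 0) | (0 | 0) has moves --b--▸ t7
  t6 = 0 | (0 | 0) | (0 | a.0) has moves --a--▸ t7
  t7 = 0 | (0 | 0) | (0 | 0) has moves deadlocked
Bisimilarity quotient blocks:
  B0 = {s0, t0}
  B1 = {s3, t3}
  B2 = {s5, t5}
  B3 = {s7, t7}
  B4 = {s6, t6}
  B5 = {s1, t1}
  B6 = {s4, t4}
  B7 = {s2, t2}
s0 ∈ B0, t0 ∈ B0 → same block

bisimilar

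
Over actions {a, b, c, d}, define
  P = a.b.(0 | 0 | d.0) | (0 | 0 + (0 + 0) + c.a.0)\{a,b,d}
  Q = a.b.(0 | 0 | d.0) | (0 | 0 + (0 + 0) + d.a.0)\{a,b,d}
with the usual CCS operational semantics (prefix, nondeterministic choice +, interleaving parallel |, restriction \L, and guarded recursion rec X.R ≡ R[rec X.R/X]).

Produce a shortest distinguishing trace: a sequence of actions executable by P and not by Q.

c

LTS(P): 8 reachable states
  u0 = a.b.(0 | 0 | d.0) | (0 | 0 + (0 + 0) + c.a.0)\{a,b,d} | -a-> u1, -c-> u2
  u1 = b.(0 | 0 | d.0) | (0 | 0 + (0 + 0) + c.a.0)\{a,b,d} | -b-> u3, -c-> u4
  u2 = a.b.(0 | 0 | d.0) | (a.0)\{a,b,d} | -a-> u4
  u3 = 0 | 0 | d.0 | (0 | 0 + (0 + 0) + c.a.0)\{a,b,d} | -c-> u5, -d-> u6
  u4 = b.(0 | 0 | d.0) | (a.0)\{a,b,d} | -b-> u5
  u5 = 0 | 0 | d.0 | (a.0)\{a,b,d} | -d-> u7
  u6 = 0 | 0 | 0 | (0 | 0 + (0 + 0) + c.a.0)\{a,b,d} | -c-> u7
  u7 = 0 | 0 | 0 | (a.0)\{a,b,d} | ∅
LTS(Q): 4 reachable states
  v0 = a.b.(0 | 0 | d.0) | (0 | 0 + (0 + 0) + d.a.0)\{a,b,d} | -a-> v1
  v1 = b.(0 | 0 | d.0) | (0 | 0 + (0 + 0) + d.a.0)\{a,b,d} | -b-> v2
  v2 = 0 | 0 | d.0 | (0 | 0 + (0 + 0) + d.a.0)\{a,b,d} | -d-> v3
  v3 = 0 | 0 | 0 | (0 | 0 + (0 + 0) + d.a.0)\{a,b,d} | ∅
Run σ = ⟨c⟩ on P: start {u0}
  [1] c ⇒ {u2}
  — P admits the full trace.
Run σ = ⟨c⟩ on Q: start {v0}
  [1] c ⇒ ∅ (Q stuck)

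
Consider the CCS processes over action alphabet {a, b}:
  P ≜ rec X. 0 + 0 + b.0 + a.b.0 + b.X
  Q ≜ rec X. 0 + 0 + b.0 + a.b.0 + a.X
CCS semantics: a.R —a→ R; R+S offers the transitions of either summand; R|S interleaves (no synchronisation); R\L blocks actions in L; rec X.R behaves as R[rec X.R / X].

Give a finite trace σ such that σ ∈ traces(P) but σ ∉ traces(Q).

ba

P's transition system — 3 states:
  m0 = rec X. 0 + 0 + b.0 + a.b.0 + b.X | —a→ m1, —b→ m0, —b→ m2
  m1 = b.0 | —b→ m2
  m2 = 0 | ∅
Q's transition system — 3 states:
  n0 = rec X. 0 + 0 + b.0 + a.b.0 + a.X | —a→ n0, —a→ n1, —b→ n2
  n1 = b.0 | —b→ n2
  n2 = 0 | ∅
Run σ = ⟨ba⟩ on P: start {m0}
  step 1 (b): {m0, m2}
  step 2 (a): {m1}
  — P admits the full trace.
Run σ = ⟨ba⟩ on Q: start {n0}
  step 1 (b): {n2}
  step 2 (a): ∅ (Q stuck)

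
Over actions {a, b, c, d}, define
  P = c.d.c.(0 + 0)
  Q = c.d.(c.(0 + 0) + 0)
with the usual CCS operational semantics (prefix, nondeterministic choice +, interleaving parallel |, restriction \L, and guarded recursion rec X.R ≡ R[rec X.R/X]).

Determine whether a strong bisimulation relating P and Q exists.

P's transition system — 4 states:
  s0 = c.d.c.(0 + 0) → —c→ s1
  s1 = d.c.(0 + 0) → —d→ s2
  s2 = c.(0 + 0) → —c→ s3
  s3 = 0 + 0 → stopped
Q's transition system — 4 states:
  t0 = c.d.(c.(0 + 0) + 0) → —c→ t1
  t1 = d.(c.(0 + 0) + 0) → —d→ t2
  t2 = c.(0 + 0) + 0 → —c→ t3
  t3 = 0 + 0 → stopped
Coarsest stable partition (strong bisimilarity classes):
  B0 = {s0, t0}
  B1 = {s1, t1}
  B2 = {s2, t2}
  B3 = {s3, t3}
s0 ∈ B0, t0 ∈ B0 → same block

P ~ Q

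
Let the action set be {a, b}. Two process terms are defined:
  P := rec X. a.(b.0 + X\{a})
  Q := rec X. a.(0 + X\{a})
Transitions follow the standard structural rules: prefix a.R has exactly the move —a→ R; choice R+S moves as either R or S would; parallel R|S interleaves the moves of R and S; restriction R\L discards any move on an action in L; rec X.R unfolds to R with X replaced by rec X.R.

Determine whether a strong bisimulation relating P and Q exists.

P's transition system — 3 states:
  u0 = rec X. a.(b.0 + X\{a}) has moves =a=> u1
  u1 = b.0 + (rec X. a.(b.0 + X\{a}))\{a} has moves =b=> u2
  u2 = 0 has moves ·
Q's transition system — 2 states:
  v0 = rec X. a.(0 + X\{a}) has moves =a=> v1
  v1 = 0 + (rec X. a.(0 + X\{a}))\{a} has moves ·
Partition-refinement fixed point:
  B0 = {u0}
  B1 = {u1}
  B2 = {u2, v1}
  B3 = {v0}
u0 ∈ B0, v0 ∈ B3 → different blocks

P ≁ Q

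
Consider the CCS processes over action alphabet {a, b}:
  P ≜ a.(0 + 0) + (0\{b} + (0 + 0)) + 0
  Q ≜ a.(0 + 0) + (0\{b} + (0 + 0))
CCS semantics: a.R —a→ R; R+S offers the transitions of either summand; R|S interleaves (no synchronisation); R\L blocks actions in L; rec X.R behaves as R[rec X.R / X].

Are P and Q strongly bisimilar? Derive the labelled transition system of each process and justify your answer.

P ~ Q

LTS(P): 2 reachable states
  u0 = a.(0 + 0) + (0\{b} + (0 + 0)) + 0 → —a→ u1
  u1 = 0 + 0 → stopped
LTS(Q): 2 reachable states
  v0 = a.(0 + 0) + (0\{b} + (0 + 0)) → —a→ v1
  v1 = 0 + 0 → stopped
Partition-refinement fixed point:
  B0 = {u0, v0}
  B1 = {u1, v1}
u0 ∈ B0, v0 ∈ B0 → same block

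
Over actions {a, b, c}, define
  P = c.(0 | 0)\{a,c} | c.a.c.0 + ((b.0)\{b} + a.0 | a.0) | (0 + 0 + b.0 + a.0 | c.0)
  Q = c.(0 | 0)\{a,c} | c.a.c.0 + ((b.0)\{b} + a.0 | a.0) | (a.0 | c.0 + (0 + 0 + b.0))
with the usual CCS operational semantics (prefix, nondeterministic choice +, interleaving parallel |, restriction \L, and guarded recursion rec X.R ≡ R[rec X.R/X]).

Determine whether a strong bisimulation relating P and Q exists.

P's transition system — 27 states:
  s0 = c.(0 | 0)\{a,c} | c.a.c.0 + ((b.0)\{b} + a.0 | a.0) | (0 + 0 + b.0 + a.0 | c.0) ⊢ —a→ s1, —a→ s2, —a→ s3, —b→ s4, —c→ s5, —c→ s6, —c→ s7
  s1 = ((b.0)\{b} + a.0 | a.0) | (0 | c.0) ⊢ —a→ s8, —a→ s9, —c→ s10
  s2 = 0 | a.0 | (0 + 0 + b.0 + a.0 | c.0) ⊢ —a→ s11, —a→ s8, —b→ s12, —c→ s13
  s3 = a.0 | 0 | (0 + 0 + b.0 + a.0 | c.0) ⊢ —a→ s11, —a→ s9, —b→ s14, —c→ s15
  s4 = ((b.0)\{b} + a.0 | a.0) | 0 ⊢ —a→ s12, —a→ s14
  s5 = ((b.0)\{b} + a.0 | a.0) | (a.0 | 0) ⊢ —a→ s10, —a→ s13, —a→ s15
  s6 = (0 | 0)\{a,c} | c.a.c.0 ⊢ —c→ s16
  s7 = c.(0 | 0)\{a,c} | a.c.0 ⊢ —a→ s17, —c→ s16
  s8 = 0 | a.0 | (0 | c.0) ⊢ —a→ s18, —c→ s19
  s9 = a.0 | 0 | (0 | c.0) ⊢ —a→ s18, —c→ s20
  s10 = ((b.0)\{b} + a.0 | a.0) | (0 | 0) ⊢ —a→ s19, —a→ s20
  s11 = 0 | 0 | (0 + 0 + b.0 + a.0 | c.0) ⊢ —a→ s18, —b→ s21, —c→ s22
  s12 = 0 | a.0 | 0 ⊢ —a→ s21
  s13 = 0 | a.0 | (a.0 | 0) ⊢ —a→ s19, —a→ s22
  s14 = a.0 | 0 | 0 ⊢ —a→ s21
  s15 = a.0 | 0 | (a.0 | 0) ⊢ —a→ s20, —a→ s22
  s16 = (0 | 0)\{a,c} | a.c.0 ⊢ —a→ s23
  s17 = c.(0 | 0)\{a,c} | c.0 ⊢ —c→ s23, —c→ s24
  s18 = 0 | 0 | (0 | c.0) ⊢ —c→ s25
  s19 = 0 | a.0 | (0 | 0) ⊢ —a→ s25
  s20 = a.0 | 0 | (0 | 0) ⊢ —a→ s25
  s21 = 0 | 0 | 0 ⊢ stopped
  s22 = 0 | 0 | (a.0 | 0) ⊢ —a→ s25
  s23 = (0 | 0)\{a,c} | c.0 ⊢ —c→ s26
  s24 = c.(0 | 0)\{a,c} | 0 ⊢ —c→ s26
  s25 = 0 | 0 | (0 | 0) ⊢ stopped
  s26 = (0 | 0)\{a,c} | 0 ⊢ stopped
Q's transition system — 27 states:
  t0 = c.(0 | 0)\{a,c} | c.a.c.0 + ((b.0)\{b} + a.0 | a.0) | (a.0 | c.0 + (0 + 0 + b.0)) ⊢ —a→ t1, —a→ t2, —a→ t3, —b→ t4, —c→ t5, —c→ t6, —c→ t7
  t1 = ((b.0)\{b} + a.0 | a.0) | (0 | c.0) ⊢ —a→ t8, —a→ t9, —c→ t10
  t2 = 0 | a.0 | (a.0 | c.0 + (0 + 0 + b.0)) ⊢ —a→ t11, —a→ t8, —b→ t12, —c→ t13
  t3 = a.0 | 0 | (a.0 | c.0 + (0 + 0 + b.0)) ⊢ —a→ t11, —a→ t9, —b→ t14, —c→ t15
  t4 = ((b.0)\{b} + a.0 | a.0) | 0 ⊢ —a→ t12, —a→ t14
  t5 = ((b.0)\{b} + a.0 | a.0) | (a.0 | 0) ⊢ —a→ t10, —a→ t13, —a→ t15
  t6 = (0 | 0)\{a,c} | c.a.c.0 ⊢ —c→ t16
  t7 = c.(0 | 0)\{a,c} | a.c.0 ⊢ —a→ t17, —c→ t16
  t8 = 0 | a.0 | (0 | c.0) ⊢ —a→ t18, —c→ t19
  t9 = a.0 | 0 | (0 | c.0) ⊢ —a→ t18, —c→ t20
  t10 = ((b.0)\{b} + a.0 | a.0) | (0 | 0) ⊢ —a→ t19, —a→ t20
  t11 = 0 | 0 | (a.0 | c.0 + (0 + 0 + b.0)) ⊢ —a→ t18, —b→ t21, —c→ t22
  t12 = 0 | a.0 | 0 ⊢ —a→ t21
  t13 = 0 | a.0 | (a.0 | 0) ⊢ —a→ t19, —a→ t22
  t14 = a.0 | 0 | 0 ⊢ —a→ t21
  t15 = a.0 | 0 | (a.0 | 0) ⊢ —a→ t20, —a→ t22
  t16 = (0 | 0)\{a,c} | a.c.0 ⊢ —a→ t23
  t17 = c.(0 | 0)\{a,c} | c.0 ⊢ —c→ t23, —c→ t24
  t18 = 0 | 0 | (0 | c.0) ⊢ —c→ t25
  t19 = 0 | a.0 | (0 | 0) ⊢ —a→ t25
  t20 = a.0 | 0 | (0 | 0) ⊢ —a→ t25
  t21 = 0 | 0 | 0 ⊢ stopped
  t22 = 0 | 0 | (a.0 | 0) ⊢ —a→ t25
  t23 = (0 | 0)\{a,c} | c.0 ⊢ —c→ t26
  t24 = c.(0 | 0)\{a,c} | 0 ⊢ —c→ t26
  t25 = 0 | 0 | (0 | 0) ⊢ stopped
  t26 = (0 | 0)\{a,c} | 0 ⊢ stopped
Bisimilarity quotient blocks:
  B0 = {s0, t0}
  B1 = {s5, t5}
  B2 = {s10, s13, s15, s4, t10, t13, t15, t4}
  B3 = {s12, s14, s19, s20, s22, t12, t14, t19, t20, t22}
  B4 = {s21, s25, s26, t21, t25, t26}
  B5 = {s1, t1}
  B6 = {s8, s9, t8, t9}
  B7 = {s18, s23, s24, t18, t23, t24}
  B8 = {s2, s3, t2, t3}
  B9 = {s11, t11}
  B10 = {s6, t6}
  B11 = {s16, t16}
  B12 = {s7, t7}
  B13 = {s17, t17}
s0 ∈ B0, t0 ∈ B0 → same block

YES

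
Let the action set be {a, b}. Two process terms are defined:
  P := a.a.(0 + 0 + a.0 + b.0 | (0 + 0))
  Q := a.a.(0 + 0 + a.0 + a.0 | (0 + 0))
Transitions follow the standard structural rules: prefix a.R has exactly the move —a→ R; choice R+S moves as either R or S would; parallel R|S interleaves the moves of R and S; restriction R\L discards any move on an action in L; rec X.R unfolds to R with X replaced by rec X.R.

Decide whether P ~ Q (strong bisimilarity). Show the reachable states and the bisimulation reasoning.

P's transition system — 5 states:
  s0 = a.a.(0 + 0 + a.0 + b.0 | (0 + 0)) | =a=> s1
  s1 = a.(0 + 0 + a.0 + b.0 | (0 + 0)) | =a=> s2
  s2 = 0 + 0 + a.0 + b.0 | (0 + 0) | =a=> s3, =b=> s4
  s3 = 0 | ·
  s4 = 0 | (0 + 0) | ·
Q's transition system — 5 states:
  t0 = a.a.(0 + 0 + a.0 + a.0 | (0 + 0)) | =a=> t1
  t1 = a.(0 + 0 + a.0 + a.0 | (0 + 0)) | =a=> t2
  t2 = 0 + 0 + a.0 + a.0 | (0 + 0) | =a=> t3, =a=> t4
  t3 = 0 | ·
  t4 = 0 | (0 + 0) | ·
Bisimilarity quotient blocks:
  B0 = {s0}
  B1 = {s1}
  B2 = {s2}
  B3 = {s3, s4, t3, t4}
  B4 = {t0}
  B5 = {t1}
  B6 = {t2}
s0 ∈ B0, t0 ∈ B4 → different blocks

NO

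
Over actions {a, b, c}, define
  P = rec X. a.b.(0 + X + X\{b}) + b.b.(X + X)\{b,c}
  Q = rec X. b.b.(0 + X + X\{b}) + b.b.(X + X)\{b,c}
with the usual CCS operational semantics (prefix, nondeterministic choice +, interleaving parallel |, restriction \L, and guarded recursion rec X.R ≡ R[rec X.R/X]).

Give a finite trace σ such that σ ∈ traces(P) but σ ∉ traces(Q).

P's transition system — 7 states:
  p0 = rec X. a.b.(0 + X + X\{b}) + b.b.(X + X)\{b,c} | -a-> p1, -b-> p2
  p1 = b.(0 + (rec X. a.b.(0 + X + X\{b}) + b.b.(X + X)\{b,c}) + (rec X. a.b.(0 + X + X\{b}) + b.b.(X + X)\{b,c})\{b}) | -b-> p3
  p2 = b.((rec X. a.b.(0 + X + X\{b}) + b.b.(X + X)\{b,c}) + (rec X. a.b.(0 + X + X\{b}) + b.b.(X + X)\{b,c}))\{b,c} | -b-> p4
  p3 = 0 + (rec X. a.b.(0 + X + X\{b}) + b.b.(X + X)\{b,c}) + (rec X. a.b.(0 + X + X\{b}) + b.b.(X + X)\{b,c})\{b} | -a-> p1, -a-> p5, -b-> p2
  p4 = ((rec X. a.b.(0 + X + X\{b}) + b.b.(X + X)\{b,c}) + (rec X. a.b.(0 + X + X\{b}) + b.b.(X + X)\{b,c}))\{b,c} | -a-> p6
  p5 = (b.(0 + (rec X. a.b.(0 + X + X\{b}) + b.b.(X + X)\{b,c}) + (rec X. a.b.(0 + X + X\{b}) + b.b.(X + X)\{b,c})\{b}))\{b} | (no moves)
  p6 = (b.(0 + (rec X. a.b.(0 + X + X\{b}) + b.b.(X + X)\{b,c}) + (rec X. a.b.(0 + X + X\{b}) + b.b.(X + X)\{b,c})\{b}))\{b,c} | (no moves)
Q's transition system — 5 states:
  q0 = rec X. b.b.(0 + X + X\{b}) + b.b.(X + X)\{b,c} | -b-> q1, -b-> q2
  q1 = b.((rec X. b.b.(0 + X + X\{b}) + b.b.(X + X)\{b,c}) + (rec X. b.b.(0 + X + X\{b}) + b.b.(X + X)\{b,c}))\{b,c} | -b-> q3
  q2 = b.(0 + (rec X. b.b.(0 + X + X\{b}) + b.b.(X + X)\{b,c}) + (rec X. b.b.(0 + X + X\{b}) + b.b.(X + X)\{b,c})\{b}) | -b-> q4
  q3 = ((rec X. b.b.(0 + X + X\{b}) + b.b.(X + X)\{b,c}) + (rec X. b.b.(0 + X + X\{b}) + b.b.(X + X)\{b,c}))\{b,c} | (no moves)
  q4 = 0 + (rec X. b.b.(0 + X + X\{b}) + b.b.(X + X)\{b,c}) + (rec X. b.b.(0 + X + X\{b}) + b.b.(X + X)\{b,c})\{b} | -b-> q1, -b-> q2
Run σ = ⟨a⟩ on P: start {p0}
  [1] a ⇒ {p1}
  — P admits the full trace.
Run σ = ⟨a⟩ on Q: start {q0}
  [1] a ⇒ ∅ (Q stuck)

a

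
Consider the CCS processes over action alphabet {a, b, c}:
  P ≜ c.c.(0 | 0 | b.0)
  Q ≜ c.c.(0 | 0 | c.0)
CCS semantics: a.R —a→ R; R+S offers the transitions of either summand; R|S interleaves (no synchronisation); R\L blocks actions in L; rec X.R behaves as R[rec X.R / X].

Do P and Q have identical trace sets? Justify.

P's transition system — 4 states:
  m0 = c.c.(0 | 0 | b.0) ⊢ =c=> m1
  m1 = c.(0 | 0 | b.0) ⊢ =c=> m2
  m2 = 0 | 0 | b.0 ⊢ =b=> m3
  m3 = 0 | 0 | 0 ⊢ deadlocked
Q's transition system — 4 states:
  n0 = c.c.(0 | 0 | c.0) ⊢ =c=> n1
  n1 = c.(0 | 0 | c.0) ⊢ =c=> n2
  n2 = 0 | 0 | c.0 ⊢ =c=> n3
  n3 = 0 | 0 | 0 ⊢ deadlocked
Trace ⟨ccb⟩ through P, begin at {m0}:
  step 1 (c): {m1}
  step 2 (c): {m2}
  step 3 (b): {m3}
  ✓ P
Trace ⟨ccb⟩ through Q, begin at {n0}:
  step 1 (c): {n1}
  step 2 (c): {n2}
  step 3 (b): ∅  — Q cannot continue

NO — witness ⟨ccb⟩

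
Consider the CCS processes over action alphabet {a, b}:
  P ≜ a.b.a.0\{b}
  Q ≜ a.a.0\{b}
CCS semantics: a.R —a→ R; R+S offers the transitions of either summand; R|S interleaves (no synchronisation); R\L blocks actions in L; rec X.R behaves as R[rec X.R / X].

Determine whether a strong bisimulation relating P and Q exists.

LTS(P): 4 reachable states
  s0 = a.b.a.0\{b} has moves —a→ s1
  s1 = b.a.0\{b} has moves —b→ s2
  s2 = a.0\{b} has moves —a→ s3
  s3 = 0\{b} has moves stopped
LTS(Q): 3 reachable states
  t0 = a.a.0\{b} has moves —a→ t1
  t1 = a.0\{b} has moves —a→ t2
  t2 = 0\{b} has moves stopped
Bisimilarity quotient blocks:
  B0 = {s0}
  B1 = {s1}
  B2 = {s2, t1}
  B3 = {s3, t2}
  B4 = {t0}
s0 ∈ B0, t0 ∈ B4 → different blocks

NO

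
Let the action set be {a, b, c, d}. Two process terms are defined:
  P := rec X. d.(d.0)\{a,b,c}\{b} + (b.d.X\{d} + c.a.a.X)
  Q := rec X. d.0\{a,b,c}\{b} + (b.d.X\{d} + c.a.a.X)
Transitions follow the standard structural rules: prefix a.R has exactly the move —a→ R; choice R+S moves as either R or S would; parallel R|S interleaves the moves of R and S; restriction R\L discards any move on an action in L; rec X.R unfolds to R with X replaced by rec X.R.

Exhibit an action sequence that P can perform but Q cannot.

dd

LTS(P): 10 reachable states
  s0 = rec X. d.(d.0)\{a,b,c}\{b} + (b.d.X\{d} + c.a.a.X) | -b-> s1, -c-> s2, -d-> s3
  s1 = d.(rec X. d.(d.0)\{a,b,c}\{b} + (b.d.X\{d} + c.a.a.X))\{d} | -d-> s4
  s2 = a.a.(rec X. d.(d.0)\{a,b,c}\{b} + (b.d.X\{d} + c.a.a.X)) | -a-> s5
  s3 = (d.0)\{a,b,c}\{b} | -d-> s6
  s4 = (rec X. d.(d.0)\{a,b,c}\{b} + (b.d.X\{d} + c.a.a.X))\{d} | -b-> s7, -c-> s8
  s5 = a.(rec X. d.(d.0)\{a,b,c}\{b} + (b.d.X\{d} + c.a.a.X)) | -a-> s0
  s6 = 0\{a,b,c}\{b} | deadlocked
  s7 = (d.(rec X. d.(d.0)\{a,b,c}\{b} + (b.d.X\{d} + c.a.a.X))\{d})\{d} | deadlocked
  s8 = (a.a.(rec X. d.(d.0)\{a,b,c}\{b} + (b.d.X\{d} + c.a.a.X)))\{d} | -a-> s9
  s9 = (a.(rec X. d.(d.0)\{a,b,c}\{b} + (b.d.X\{d} + c.a.a.X)))\{d} | -a-> s4
LTS(Q): 9 reachable states
  t0 = rec X. d.0\{a,b,c}\{b} + (b.d.X\{d} + c.a.a.X) | -b-> t1, -c-> t2, -d-> t3
  t1 = d.(rec X. d.0\{a,b,c}\{b} + (b.d.X\{d} + c.a.a.X))\{d} | -d-> t4
  t2 = a.a.(rec X. d.0\{a,b,c}\{b} + (b.d.X\{d} + c.a.a.X)) | -a-> t5
  t3 = 0\{a,b,c}\{b} | deadlocked
  t4 = (rec X. d.0\{a,b,c}\{b} + (b.d.X\{d} + c.a.a.X))\{d} | -b-> t6, -c-> t7
  t5 = a.(rec X. d.0\{a,b,c}\{b} + (b.d.X\{d} + c.a.a.X)) | -a-> t0
  t6 = (d.(rec X. d.0\{a,b,c}\{b} + (b.d.X\{d} + c.a.a.X))\{d})\{d} | deadlocked
  t7 = (a.a.(rec X. d.0\{a,b,c}\{b} + (b.d.X\{d} + c.a.a.X)))\{d} | -a-> t8
  t8 = (a.(rec X. d.0\{a,b,c}\{b} + (b.d.X\{d} + c.a.a.X)))\{d} | -a-> t4
Trace ⟨dd⟩ through P, begin at {s0}:
  step 1 (d): {s3}
  step 2 (d): {s6}
  ✓ P
Trace ⟨dd⟩ through Q, begin at {t0}:
  step 1 (d): {t3}
  step 2 (d): ∅  — Q cannot continue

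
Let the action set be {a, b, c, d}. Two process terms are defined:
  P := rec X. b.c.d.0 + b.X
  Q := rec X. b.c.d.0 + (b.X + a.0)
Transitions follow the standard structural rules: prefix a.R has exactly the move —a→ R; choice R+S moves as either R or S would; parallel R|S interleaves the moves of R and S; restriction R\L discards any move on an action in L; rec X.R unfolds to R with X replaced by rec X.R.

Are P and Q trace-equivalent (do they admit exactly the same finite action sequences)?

traces(P) ≠ traces(Q) — witness ⟨a⟩

LTS(P): 4 reachable states
  p0 = rec X. b.c.d.0 + b.X → —b→ p0, —b→ p1
  p1 = c.d.0 → —c→ p2
  p2 = d.0 → —d→ p3
  p3 = 0 → (no moves)
LTS(Q): 4 reachable states
  q0 = rec X. b.c.d.0 + (b.X + a.0) → —a→ q1, —b→ q0, —b→ q2
  q1 = 0 → (no moves)
  q2 = c.d.0 → —c→ q3
  q3 = d.0 → —d→ q1
Trace ⟨a⟩ through Q, begin at {q0}:
  after a @ step 1: {q1}
  ✓ Q
Trace ⟨a⟩ through P, begin at {p0}:
  after a @ step 1: ∅ (P stuck)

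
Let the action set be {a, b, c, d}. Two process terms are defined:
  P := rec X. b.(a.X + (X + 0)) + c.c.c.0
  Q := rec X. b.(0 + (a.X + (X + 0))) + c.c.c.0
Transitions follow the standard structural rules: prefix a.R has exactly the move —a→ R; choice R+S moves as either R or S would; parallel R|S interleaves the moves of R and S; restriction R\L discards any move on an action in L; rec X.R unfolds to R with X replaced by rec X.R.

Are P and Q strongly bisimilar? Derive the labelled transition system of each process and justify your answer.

P ~ Q

LTS(P): 5 reachable states
  p0 = rec X. b.(a.X + (X + 0)) + c.c.c.0 :: --b--▸ p1, --c--▸ p2
  p1 = a.(rec X. b.(a.X + (X + 0)) + c.c.c.0) + ((rec X. b.(a.X + (X + 0)) + c.c.c.0) + 0) :: --a--▸ p0, --b--▸ p1, --c--▸ p2
  p2 = c.c.0 :: --c--▸ p3
  p3 = c.0 :: --c--▸ p4
  p4 = 0 :: stopped
LTS(Q): 5 reachable states
  q0 = rec X. b.(0 + (a.X + (X + 0))) + c.c.c.0 :: --b--▸ q1, --c--▸ q2
  q1 = 0 + (a.(rec X. b.(0 + (a.X + (X + 0))) + c.c.c.0) + ((rec X. b.(0 + (a.X + (X + 0))) + c.c.c.0) + 0)) :: --a--▸ q0, --b--▸ q1, --c--▸ q2
  q2 = c.c.0 :: --c--▸ q3
  q3 = c.0 :: --c--▸ q4
  q4 = 0 :: stopped
Bisimilarity quotient blocks:
  B0 = {p0, q0}
  B1 = {p2, q2}
  B2 = {p3, q3}
  B3 = {p4, q4}
  B4 = {p1, q1}
p0 ∈ B0, q0 ∈ B0 → same block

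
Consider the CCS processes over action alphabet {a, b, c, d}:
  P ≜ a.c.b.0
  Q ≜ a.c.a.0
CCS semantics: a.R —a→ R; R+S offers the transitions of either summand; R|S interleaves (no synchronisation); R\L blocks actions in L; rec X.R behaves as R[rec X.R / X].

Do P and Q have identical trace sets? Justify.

trace-distinct — witness ⟨acb⟩

Reachable graph of P (4 states):
  m0 = a.c.b.0 ⊢ =a=> m1
  m1 = c.b.0 ⊢ =c=> m2
  m2 = b.0 ⊢ =b=> m3
  m3 = 0 ⊢ ∅
Reachable graph of Q (4 states):
  n0 = a.c.a.0 ⊢ =a=> n1
  n1 = c.a.0 ⊢ =c=> n2
  n2 = a.0 ⊢ =a=> n3
  n3 = 0 ⊢ ∅
Executing acb from P (initial set {m0}):
  [1] a ⇒ {m1}
  [2] c ⇒ {m2}
  [3] b ⇒ {m3}
  ✓ P
Executing acb from Q (initial set {n0}):
  [1] a ⇒ {n1}
  [2] c ⇒ {n2}
  [3] b ⇒ ∅ (Q stuck)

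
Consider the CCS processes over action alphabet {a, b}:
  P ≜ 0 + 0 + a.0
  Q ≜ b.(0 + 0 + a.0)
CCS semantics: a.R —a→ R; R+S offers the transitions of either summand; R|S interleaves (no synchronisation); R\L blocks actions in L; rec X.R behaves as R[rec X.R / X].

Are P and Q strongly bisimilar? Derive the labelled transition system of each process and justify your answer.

Reachable graph of P (2 states):
  p0 = 0 + 0 + a.0 has moves ··a··> p1
  p1 = 0 has moves (no moves)
Reachable graph of Q (3 states):
  q0 = b.(0 + 0 + a.0) has moves ··b··> q1
  q1 = 0 + 0 + a.0 has moves ··a··> q2
  q2 = 0 has moves (no moves)
Bisimilarity quotient blocks:
  B0 = {p0, q1}
  B1 = {p1, q2}
  B2 = {q0}
p0 ∈ B0, q0 ∈ B2 → different blocks

P ≁ Q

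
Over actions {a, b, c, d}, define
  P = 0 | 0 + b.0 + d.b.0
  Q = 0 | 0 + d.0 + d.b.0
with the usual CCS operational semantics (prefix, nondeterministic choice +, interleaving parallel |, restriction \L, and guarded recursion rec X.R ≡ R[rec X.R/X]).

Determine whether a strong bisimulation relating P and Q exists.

LTS(P): 3 reachable states
  m0 = 0 | 0 + b.0 + d.b.0 ⊢ --b--▸ m1, --d--▸ m2
  m1 = 0 ⊢ (no moves)
  m2 = b.0 ⊢ --b--▸ m1
LTS(Q): 3 reachable states
  n0 = 0 | 0 + d.0 + d.b.0 ⊢ --d--▸ n1, --d--▸ n2
  n1 = 0 ⊢ (no moves)
  n2 = b.0 ⊢ --b--▸ n1
Bisimilarity quotient blocks:
  B0 = {m0}
  B1 = {m2, n2}
  B2 = {m1, n1}
  B3 = {n0}
m0 ∈ B0, n0 ∈ B3 → different blocks

P ≁ Q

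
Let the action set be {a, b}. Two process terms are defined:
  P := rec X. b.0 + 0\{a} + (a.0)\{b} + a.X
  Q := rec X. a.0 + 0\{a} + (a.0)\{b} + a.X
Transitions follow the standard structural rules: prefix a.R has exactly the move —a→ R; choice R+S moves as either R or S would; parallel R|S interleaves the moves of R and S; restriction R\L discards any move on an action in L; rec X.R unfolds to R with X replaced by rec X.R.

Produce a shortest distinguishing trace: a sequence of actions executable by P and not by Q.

b

LTS(P): 3 reachable states
  p0 = rec X. b.0 + 0\{a} + (a.0)\{b} + a.X :: -a-> p0, -a-> p1, -b-> p2
  p1 = 0\{b} :: ·
  p2 = 0 :: ·
LTS(Q): 3 reachable states
  q0 = rec X. a.0 + 0\{a} + (a.0)\{b} + a.X :: -a-> q0, -a-> q1, -a-> q2
  q1 = 0 :: ·
  q2 = 0\{b} :: ·
Executing b from P (initial set {p0}):
  [1] b ⇒ {p2}
  P completes σ.
Executing b from Q (initial set {q0}):
  [1] b ⇒ no successor for Q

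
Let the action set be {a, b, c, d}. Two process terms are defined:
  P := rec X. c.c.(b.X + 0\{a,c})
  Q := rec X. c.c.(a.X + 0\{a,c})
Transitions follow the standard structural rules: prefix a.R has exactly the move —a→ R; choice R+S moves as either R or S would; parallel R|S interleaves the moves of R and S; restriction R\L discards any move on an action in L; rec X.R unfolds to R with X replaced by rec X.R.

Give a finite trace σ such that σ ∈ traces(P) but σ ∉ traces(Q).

ccb

LTS(P): 3 reachable states
  p0 = rec X. c.c.(b.X + 0\{a,c}) ⊢ -c-> p1
  p1 = c.(b.(rec X. c.c.(b.X + 0\{a,c})) + 0\{a,c}) ⊢ -c-> p2
  p2 = b.(rec X. c.c.(b.X + 0\{a,c})) + 0\{a,c} ⊢ -b-> p0
LTS(Q): 3 reachable states
  q0 = rec X. c.c.(a.X + 0\{a,c}) ⊢ -c-> q1
  q1 = c.(a.(rec X. c.c.(a.X + 0\{a,c})) + 0\{a,c}) ⊢ -c-> q2
  q2 = a.(rec X. c.c.(a.X + 0\{a,c})) + 0\{a,c} ⊢ -a-> q0
Trace ⟨ccb⟩ through P, begin at {p0}:
  after c @ step 1: {p1}
  after c @ step 2: {p2}
  after b @ step 3: {p0}
  ✓ P
Trace ⟨ccb⟩ through Q, begin at {q0}:
  after c @ step 1: {q1}
  after c @ step 2: {q2}
  after b @ step 3: ∅  — Q cannot continue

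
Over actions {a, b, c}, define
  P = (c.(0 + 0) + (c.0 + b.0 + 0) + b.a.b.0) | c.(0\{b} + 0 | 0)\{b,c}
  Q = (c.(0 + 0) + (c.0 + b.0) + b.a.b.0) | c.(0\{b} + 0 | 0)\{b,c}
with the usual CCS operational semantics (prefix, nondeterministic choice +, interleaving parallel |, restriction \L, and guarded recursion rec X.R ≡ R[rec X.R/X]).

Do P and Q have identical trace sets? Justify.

traces(P) = traces(Q)

P's transition system — 10 states:
  m0 = (c.(0 + 0) + (c.0 + b.0 + 0) + b.a.b.0) | c.(0\{b} + 0 | 0)\{b,c} ⊢ -b-> m1, -b-> m2, -c-> m1, -c-> m3, -c-> m4
  m1 = 0 | c.(0\{b} + 0 | 0)\{b,c} ⊢ -c-> m5
  m2 = a.b.0 | c.(0\{b} + 0 | 0)\{b,c} ⊢ -a-> m6, -c-> m7
  m3 = (0 + 0) | c.(0\{b} + 0 | 0)\{b,c} ⊢ -c-> m8
  m4 = (c.(0 + 0) + (c.0 + b.0 + 0) + b.a.b.0) | (0\{b} + 0 | 0)\{b,c} ⊢ -b-> m5, -b-> m7, -c-> m5, -c-> m8
  m5 = 0 | (0\{b} + 0 | 0)\{b,c} ⊢ ∅
  m6 = b.0 | c.(0\{b} + 0 | 0)\{b,c} ⊢ -b-> m1, -c-> m9
  m7 = a.b.0 | (0\{b} + 0 | 0)\{b,c} ⊢ -a-> m9
  m8 = (0 + 0) | (0\{b} + 0 | 0)\{b,c} ⊢ ∅
  m9 = b.0 | (0\{b} + 0 | 0)\{b,c} ⊢ -b-> m5
Q's transition system — 10 states:
  n0 = (c.(0 + 0) + (c.0 + b.0) + b.a.b.0) | c.(0\{b} + 0 | 0)\{b,c} ⊢ -b-> n1, -b-> n2, -c-> n1, -c-> n3, -c-> n4
  n1 = 0 | c.(0\{b} + 0 | 0)\{b,c} ⊢ -c-> n5
  n2 = a.b.0 | c.(0\{b} + 0 | 0)\{b,c} ⊢ -a-> n6, -c-> n7
  n3 = (0 + 0) | c.(0\{b} + 0 | 0)\{b,c} ⊢ -c-> n8
  n4 = (c.(0 + 0) + (c.0 + b.0) + b.a.b.0) | (0\{b} + 0 | 0)\{b,c} ⊢ -b-> n5, -b-> n7, -c-> n5, -c-> n8
  n5 = 0 | (0\{b} + 0 | 0)\{b,c} ⊢ ∅
  n6 = b.0 | c.(0\{b} + 0 | 0)\{b,c} ⊢ -b-> n1, -c-> n9
  n7 = a.b.0 | (0\{b} + 0 | 0)\{b,c} ⊢ -a-> n9
  n8 = (0 + 0) | (0\{b} + 0 | 0)\{b,c} ⊢ ∅
  n9 = b.0 | (0\{b} + 0 | 0)\{b,c} ⊢ -b-> n5
Partition-refinement fixed point:
  B0 = {m0, n0}
  B1 = {m4, n4}
  B2 = {m5, m8, n5, n8}
  B3 = {m7, n7}
  B4 = {m9, n9}
  B5 = {m1, m3, n1, n3}
  B6 = {m2, n2}
  B7 = {m6, n6}
m0 ∈ B0, n0 ∈ B0 → same block
Bisimilar ⇒ trace-equivalent.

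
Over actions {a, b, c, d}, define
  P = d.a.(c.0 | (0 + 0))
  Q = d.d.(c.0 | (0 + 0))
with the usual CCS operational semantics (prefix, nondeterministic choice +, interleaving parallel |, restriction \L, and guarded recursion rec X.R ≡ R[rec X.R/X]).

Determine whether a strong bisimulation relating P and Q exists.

LTS(P): 4 reachable states
  u0 = d.a.(c.0 | (0 + 0)) | ··d··> u1
  u1 = a.(c.0 | (0 + 0)) | ··a··> u2
  u2 = c.0 | (0 + 0) | ··c··> u3
  u3 = 0 | (0 + 0) | ·
LTS(Q): 4 reachable states
  v0 = d.d.(c.0 | (0 + 0)) | ··d··> v1
  v1 = d.(c.0 | (0 + 0)) | ··d··> v2
  v2 = c.0 | (0 + 0) | ··c··> v3
  v3 = 0 | (0 + 0) | ·
Partition-refinement fixed point:
  B0 = {u0}
  B1 = {u1}
  B2 = {u2, v2}
  B3 = {u3, v3}
  B4 = {v0}
  B5 = {v1}
u0 ∈ B0, v0 ∈ B4 → different blocks

P ≁ Q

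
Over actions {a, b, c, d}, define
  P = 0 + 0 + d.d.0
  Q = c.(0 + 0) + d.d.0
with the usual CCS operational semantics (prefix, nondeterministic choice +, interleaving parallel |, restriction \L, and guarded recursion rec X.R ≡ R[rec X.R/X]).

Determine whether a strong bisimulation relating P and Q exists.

NO

P's transition system — 3 states:
  p0 = 0 + 0 + d.d.0 → -d-> p1
  p1 = d.0 → -d-> p2
  p2 = 0 → ·
Q's transition system — 4 states:
  q0 = c.(0 + 0) + d.d.0 → -c-> q1, -d-> q2
  q1 = 0 + 0 → ·
  q2 = d.0 → -d-> q3
  q3 = 0 → ·
Partition-refinement fixed point:
  B0 = {p0}
  B1 = {p1, q2}
  B2 = {p2, q1, q3}
  B3 = {q0}
p0 ∈ B0, q0 ∈ B3 → different blocks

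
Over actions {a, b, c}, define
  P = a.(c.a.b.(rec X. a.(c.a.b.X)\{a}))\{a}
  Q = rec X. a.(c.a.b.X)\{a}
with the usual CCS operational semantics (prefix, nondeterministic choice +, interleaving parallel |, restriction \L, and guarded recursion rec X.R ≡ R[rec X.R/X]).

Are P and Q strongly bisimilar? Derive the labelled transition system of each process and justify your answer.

YES

LTS(P): 3 reachable states
  m0 = a.(c.a.b.(rec X. a.(c.a.b.X)\{a}))\{a} has moves ··a··> m1
  m1 = (c.a.b.(rec X. a.(c.a.b.X)\{a}))\{a} has moves ··c··> m2
  m2 = (a.b.(rec X. a.(c.a.b.X)\{a}))\{a} has moves stopped
LTS(Q): 3 reachable states
  n0 = rec X. a.(c.a.b.X)\{a} has moves ··a··> n1
  n1 = (c.a.b.(rec X. a.(c.a.b.X)\{a}))\{a} has moves ··c··> n2
  n2 = (a.b.(rec X. a.(c.a.b.X)\{a}))\{a} has moves stopped
Coarsest stable partition (strong bisimilarity classes):
  B0 = {m0, n0}
  B1 = {m1, n1}
  B2 = {m2, n2}
m0 ∈ B0, n0 ∈ B0 → same block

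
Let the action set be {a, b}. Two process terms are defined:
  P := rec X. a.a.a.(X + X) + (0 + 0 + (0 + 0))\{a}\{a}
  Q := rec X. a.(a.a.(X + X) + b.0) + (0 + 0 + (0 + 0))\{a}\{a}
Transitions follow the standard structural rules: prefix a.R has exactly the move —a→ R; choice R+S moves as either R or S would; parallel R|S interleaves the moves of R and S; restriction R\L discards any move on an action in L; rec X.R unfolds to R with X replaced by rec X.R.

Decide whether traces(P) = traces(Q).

traces(P) ≠ traces(Q) — witness ⟨ab⟩

P's transition system — 4 states:
  m0 = rec X. a.a.a.(X + X) + (0 + 0 + (0 + 0))\{a}\{a} :: —a→ m1
  m1 = a.a.((rec X. a.a.a.(X + X) + (0 + 0 + (0 + 0))\{a}\{a}) + (rec X. a.a.a.(X + X) + (0 + 0 + (0 + 0))\{a}\{a})) :: —a→ m2
  m2 = a.((rec X. a.a.a.(X + X) + (0 + 0 + (0 + 0))\{a}\{a}) + (rec X. a.a.a.(X + X) + (0 + 0 + (0 + 0))\{a}\{a})) :: —a→ m3
  m3 = (rec X. a.a.a.(X + X) + (0 + 0 + (0 + 0))\{a}\{a}) + (rec X. a.a.a.(X + X) + (0 + 0 + (0 + 0))\{a}\{a}) :: —a→ m1
Q's transition system — 5 states:
  n0 = rec X. a.(a.a.(X + X) + b.0) + (0 + 0 + (0 + 0))\{a}\{a} :: —a→ n1
  n1 = a.a.((rec X. a.(a.a.(X + X) + b.0) + (0 + 0 + (0 + 0))\{a}\{a}) + (rec X. a.(a.a.(X + X) + b.0) + (0 + 0 + (0 + 0))\{a}\{a})) + b.0 :: —a→ n2, —b→ n3
  n2 = a.((rec X. a.(a.a.(X + X) + b.0) + (0 + 0 + (0 + 0))\{a}\{a}) + (rec X. a.(a.a.(X + X) + b.0) + (0 + 0 + (0 + 0))\{a}\{a})) :: —a→ n4
  n3 = 0 :: (no moves)
  n4 = (rec X. a.(a.a.(X + X) + b.0) + (0 + 0 + (0 + 0))\{a}\{a}) + (rec X. a.(a.a.(X + X) + b.0) + (0 + 0 + (0 + 0))\{a}\{a}) :: —a→ n1
Run σ = ⟨ab⟩ on Q: start {n0}
  after a @ step 1: {n1}
  after b @ step 2: {n3}
  Q completes σ.
Run σ = ⟨ab⟩ on P: start {m0}
  after a @ step 1: {m1}
  after b @ step 2: ∅ (P stuck)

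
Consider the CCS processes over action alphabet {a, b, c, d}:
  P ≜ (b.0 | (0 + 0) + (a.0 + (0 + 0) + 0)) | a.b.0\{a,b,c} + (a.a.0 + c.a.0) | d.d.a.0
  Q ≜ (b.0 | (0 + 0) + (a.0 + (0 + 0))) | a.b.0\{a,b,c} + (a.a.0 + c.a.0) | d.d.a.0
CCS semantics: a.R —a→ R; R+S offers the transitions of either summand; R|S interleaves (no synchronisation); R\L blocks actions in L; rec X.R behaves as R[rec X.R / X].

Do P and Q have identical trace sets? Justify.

LTS(P): 20 reachable states
  s0 = (b.0 | (0 + 0) + (a.0 + (0 + 0) + 0)) | a.b.0\{a,b,c} + (a.a.0 + c.a.0) | d.d.a.0 ⊢ ··a··> s1, ··a··> s2, ··a··> s3, ··b··> s4, ··c··> s3, ··d··> s5
  s1 = (b.0 | (0 + 0) + (a.0 + (0 + 0) + 0)) | b.0\{a,b,c} ⊢ ··a··> s6, ··b··> s7, ··b··> s8
  s2 = 0 | a.b.0\{a,b,c} ⊢ ··a··> s6
  s3 = a.0 | d.d.a.0 ⊢ ··a··> s9, ··d··> s10
  s4 = 0 | (0 + 0) | a.b.0\{a,b,c} ⊢ ··a··> s8
  s5 = (a.a.0 + c.a.0) | d.a.0 ⊢ ··a··> s10, ··c··> s10, ··d··> s11
  s6 = 0 | b.0\{a,b,c} ⊢ ··b··> s12
  s7 = (b.0 | (0 + 0) + (a.0 + (0 + 0) + 0)) | 0\{a,b,c} ⊢ ··a··> s12, ··b··> s13
  s8 = 0 | (0 + 0) | b.0\{a,b,c} ⊢ ··b··> s13
  s9 = 0 | d.d.a.0 ⊢ ··d··> s14
  s10 = a.0 | d.a.0 ⊢ ··a··> s14, ··d··> s15
  s11 = (a.a.0 + c.a.0) | a.0 ⊢ ··a··> s15, ··a··> s16, ··c··> s15
  s12 = 0 | 0\{a,b,c} ⊢ ∅
  s13 = 0 | (0 + 0) | 0\{a,b,c} ⊢ ∅
  s14 = 0 | d.a.0 ⊢ ··d··> s17
  s15 = a.0 | a.0 ⊢ ··a··> s17, ··a··> s18
  s16 = (a.a.0 + c.a.0) | 0 ⊢ ··a··> s18, ··c··> s18
  s17 = 0 | a.0 ⊢ ··a··> s19
  s18 = a.0 | 0 ⊢ ··a··> s19
  s19 = 0 | 0 ⊢ ∅
LTS(Q): 20 reachable states
  t0 = (b.0 | (0 + 0) + (a.0 + (0 + 0))) | a.b.0\{a,b,c} + (a.a.0 + c.a.0) | d.d.a.0 ⊢ ··a··> t1, ··a··> t2, ··a··> t3, ··b··> t4, ··c··> t3, ··d··> t5
  t1 = (b.0 | (0 + 0) + (a.0 + (0 + 0))) | b.0\{a,b,c} ⊢ ··a··> t6, ··b··> t7, ··b··> t8
  t2 = 0 | a.b.0\{a,b,c} ⊢ ··a··> t6
  t3 = a.0 | d.d.a.0 ⊢ ··a··> t9, ··d··> t10
  t4 = 0 | (0 + 0) | a.b.0\{a,b,c} ⊢ ··a··> t8
  t5 = (a.a.0 + c.a.0) | d.a.0 ⊢ ··a··> t10, ··c··> t10, ··d··> t11
  t6 = 0 | b.0\{a,b,c} ⊢ ··b··> t12
  t7 = (b.0 | (0 + 0) + (a.0 + (0 + 0))) | 0\{a,b,c} ⊢ ··a··> t12, ··b··> t13
  t8 = 0 | (0 + 0) | b.0\{a,b,c} ⊢ ··b··> t13
  t9 = 0 | d.d.a.0 ⊢ ··d··> t14
  t10 = a.0 | d.a.0 ⊢ ··a··> t14, ··d··> t15
  t11 = (a.a.0 + c.a.0) | a.0 ⊢ ··a··> t15, ··a··> t16, ··c··> t15
  t12 = 0 | 0\{a,b,c} ⊢ ∅
  t13 = 0 | (0 + 0) | 0\{a,b,c} ⊢ ∅
  t14 = 0 | d.a.0 ⊢ ··d··> t17
  t15 = a.0 | a.0 ⊢ ··a··> t17, ··a··> t18
  t16 = (a.a.0 + c.a.0) | 0 ⊢ ··a··> t18, ··c··> t18
  t17 = 0 | a.0 ⊢ ··a··> t19
  t18 = a.0 | 0 ⊢ ··a··> t19
  t19 = 0 | 0 ⊢ ∅
Coarsest stable partition (strong bisimilarity classes):
  B0 = {s0, t0}
  B1 = {s2, s4, t2, t4}
  B2 = {s6, s8, t6, t8}
  B3 = {s12, s13, s19, t12, t13, t19}
  B4 = {s1, t1}
  B5 = {s7, t7}
  B6 = {s3, t3}
  B7 = {s9, t9}
  B8 = {s14, t14}
  B9 = {s17, s18, t17, t18}
  B10 = {s10, t10}
  B11 = {s15, t15}
  B12 = {s5, t5}
  B13 = {s11, t11}
  B14 = {s16, t16}
s0 ∈ B0, t0 ∈ B0 → same block
Bisimilar ⇒ trace-equivalent.

YES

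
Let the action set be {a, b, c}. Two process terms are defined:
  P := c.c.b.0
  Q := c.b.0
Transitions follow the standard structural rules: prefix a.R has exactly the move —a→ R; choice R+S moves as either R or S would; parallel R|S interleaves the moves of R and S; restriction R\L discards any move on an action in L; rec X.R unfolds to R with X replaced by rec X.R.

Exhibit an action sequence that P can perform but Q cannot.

cc

Reachable graph of P (4 states):
  m0 = c.c.b.0 → -c-> m1
  m1 = c.b.0 → -c-> m2
  m2 = b.0 → -b-> m3
  m3 = 0 → (no moves)
Reachable graph of Q (3 states):
  n0 = c.b.0 → -c-> n1
  n1 = b.0 → -b-> n2
  n2 = 0 → (no moves)
Executing cc from P (initial set {m0}):
  after c @ step 1: {m1}
  after c @ step 2: {m2}
  ✓ P
Executing cc from Q (initial set {n0}):
  after c @ step 1: {n1}
  after c @ step 2: ∅  — Q cannot continue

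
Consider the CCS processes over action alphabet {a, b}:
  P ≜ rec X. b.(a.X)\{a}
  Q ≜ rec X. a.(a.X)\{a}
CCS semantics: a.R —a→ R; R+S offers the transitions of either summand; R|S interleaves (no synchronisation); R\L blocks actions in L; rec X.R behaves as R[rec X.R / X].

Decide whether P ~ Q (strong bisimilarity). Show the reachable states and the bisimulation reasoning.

P ≁ Q

P's transition system — 2 states:
  p0 = rec X. b.(a.X)\{a} :: --b--▸ p1
  p1 = (a.(rec X. b.(a.X)\{a}))\{a} :: ∅
Q's transition system — 2 states:
  q0 = rec X. a.(a.X)\{a} :: --a--▸ q1
  q1 = (a.(rec X. a.(a.X)\{a}))\{a} :: ∅
Coarsest stable partition (strong bisimilarity classes):
  B0 = {p0}
  B1 = {p1, q1}
  B2 = {q0}
p0 ∈ B0, q0 ∈ B2 → different blocks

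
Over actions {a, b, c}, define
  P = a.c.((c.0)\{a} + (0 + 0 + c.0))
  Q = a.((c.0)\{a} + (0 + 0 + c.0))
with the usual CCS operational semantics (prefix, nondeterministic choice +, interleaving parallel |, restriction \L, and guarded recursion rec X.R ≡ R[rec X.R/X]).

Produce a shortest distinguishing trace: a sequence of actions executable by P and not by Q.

acc

LTS(P): 5 reachable states
  m0 = a.c.((c.0)\{a} + (0 + 0 + c.0)) ⊢ —a→ m1
  m1 = c.((c.0)\{a} + (0 + 0 + c.0)) ⊢ —c→ m2
  m2 = (c.0)\{a} + (0 + 0 + c.0) ⊢ —c→ m3, —c→ m4
  m3 = 0 ⊢ ∅
  m4 = 0\{a} ⊢ ∅
LTS(Q): 4 reachable states
  n0 = a.((c.0)\{a} + (0 + 0 + c.0)) ⊢ —a→ n1
  n1 = (c.0)\{a} + (0 + 0 + c.0) ⊢ —c→ n2, —c→ n3
  n2 = 0 ⊢ ∅
  n3 = 0\{a} ⊢ ∅
Executing acc from P (initial set {m0}):
  step 1 (a): {m1}
  step 2 (c): {m2}
  step 3 (c): {m3, m4}
  — P admits the full trace.
Executing acc from Q (initial set {n0}):
  step 1 (a): {n1}
  step 2 (c): {n2, n3}
  step 3 (c): ∅ (Q stuck)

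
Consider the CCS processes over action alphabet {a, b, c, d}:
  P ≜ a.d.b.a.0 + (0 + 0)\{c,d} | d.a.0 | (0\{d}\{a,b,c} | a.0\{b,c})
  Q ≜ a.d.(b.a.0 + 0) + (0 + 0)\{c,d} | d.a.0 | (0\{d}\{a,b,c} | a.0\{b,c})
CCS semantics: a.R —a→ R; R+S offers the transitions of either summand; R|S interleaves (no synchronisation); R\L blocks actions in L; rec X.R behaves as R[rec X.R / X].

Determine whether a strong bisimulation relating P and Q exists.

P ~ Q

Reachable graph of P (10 states):
  u0 = a.d.b.a.0 + (0 + 0)\{c,d} | d.a.0 | (0\{d}\{a,b,c} | a.0\{b,c}) ⊢ -a-> u1, -a-> u2, -d-> u3
  u1 = (0 + 0)\{c,d} | d.a.0 | (0\{d}\{a,b,c} | 0\{b,c}) ⊢ -d-> u4
  u2 = d.b.a.0 ⊢ -d-> u5
  u3 = (0 + 0)\{c,d} | a.0 | (0\{d}\{a,b,c} | a.0\{b,c}) ⊢ -a-> u4, -a-> u6
  u4 = (0 + 0)\{c,d} | a.0 | (0\{d}\{a,b,c} | 0\{b,c}) ⊢ -a-> u7
  u5 = b.a.0 ⊢ -b-> u8
  u6 = (0 + 0)\{c,d} | 0 | (0\{d}\{a,b,c} | a.0\{b,c}) ⊢ -a-> u7
  u7 = (0 + 0)\{c,d} | 0 | (0\{d}\{a,b,c} | 0\{b,c}) ⊢ deadlocked
  u8 = a.0 ⊢ -a-> u9
  u9 = 0 ⊢ deadlocked
Reachable graph of Q (10 states):
  v0 = a.d.(b.a.0 + 0) + (0 + 0)\{c,d} | d.a.0 | (0\{d}\{a,b,c} | a.0\{b,c}) ⊢ -a-> v1, -a-> v2, -d-> v3
  v1 = (0 + 0)\{c,d} | d.a.0 | (0\{d}\{a,b,c} | 0\{b,c}) ⊢ -d-> v4
  v2 = d.(b.a.0 + 0) ⊢ -d-> v5
  v3 = (0 + 0)\{c,d} | a.0 | (0\{d}\{a,b,c} | a.0\{b,c}) ⊢ -a-> v4, -a-> v6
  v4 = (0 + 0)\{c,d} | a.0 | (0\{d}\{a,b,c} | 0\{b,c}) ⊢ -a-> v7
  v5 = b.a.0 + 0 ⊢ -b-> v8
  v6 = (0 + 0)\{c,d} | 0 | (0\{d}\{a,b,c} | a.0\{b,c}) ⊢ -a-> v7
  v7 = (0 + 0)\{c,d} | 0 | (0\{d}\{a,b,c} | 0\{b,c}) ⊢ deadlocked
  v8 = a.0 ⊢ -a-> v9
  v9 = 0 ⊢ deadlocked
Partition-refinement fixed point:
  B0 = {u0, v0}
  B1 = {u1, v1}
  B2 = {u4, u6, u8, v4, v6, v8}
  B3 = {u7, u9, v7, v9}
  B4 = {u2, v2}
  B5 = {u5, v5}
  B6 = {u3, v3}
u0 ∈ B0, v0 ∈ B0 → same block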